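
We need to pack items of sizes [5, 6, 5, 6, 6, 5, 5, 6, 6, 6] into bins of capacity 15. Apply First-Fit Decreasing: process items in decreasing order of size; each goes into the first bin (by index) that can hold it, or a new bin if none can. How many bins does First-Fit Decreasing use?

5 bins

Sorted descending: 6, 6, 6, 6, 6, 6, 5, 5, 5, 5.
bin 1: place 6, 9 left
bin 1: place 6, 3 left
bin 2: place 6, 9 left
bin 2: place 6, 3 left
bin 3: place 6, 9 left
bin 3: place 6, 3 left
bin 4: place 5, 10 left
bin 4: place 5, 5 left
bin 4: place 5, 0 left
bin 5: place 5, 10 left
Final bins: [6,6] [6,6] [6,6] [5,5,5] [5].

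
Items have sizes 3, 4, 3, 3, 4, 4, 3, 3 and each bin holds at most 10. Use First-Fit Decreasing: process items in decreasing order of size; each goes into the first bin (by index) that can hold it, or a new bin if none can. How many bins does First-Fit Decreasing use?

Sorted descending: 4, 4, 4, 3, 3, 3, 3, 3.
4 → bin 1 (remaining 6)
4 → bin 1 (remaining 2)
4 → bin 2 (remaining 6)
3 → bin 2 (remaining 3)
3 → bin 2 (remaining 0)
3 → bin 3 (remaining 7)
3 → bin 3 (remaining 4)
3 → bin 3 (remaining 1)

3 bins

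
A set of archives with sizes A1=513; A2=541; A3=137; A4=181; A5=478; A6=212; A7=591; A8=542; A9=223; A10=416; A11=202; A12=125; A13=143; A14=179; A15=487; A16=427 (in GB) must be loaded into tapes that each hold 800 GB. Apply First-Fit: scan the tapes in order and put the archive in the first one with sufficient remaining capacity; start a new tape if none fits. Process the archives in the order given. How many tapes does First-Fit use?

8 tapes

A1 (513 GB) → tape 1 (remaining 287 GB)
A2 (541 GB) → tape 2 (remaining 259 GB)
A3 (137 GB) → tape 1 (remaining 150 GB)
A4 (181 GB) → tape 2 (remaining 78 GB)
A5 (478 GB) → tape 3 (remaining 322 GB)
A6 (212 GB) → tape 3 (remaining 110 GB)
A7 (591 GB) → tape 4 (remaining 209 GB)
A8 (542 GB) → tape 5 (remaining 258 GB)
A9 (223 GB) → tape 5 (remaining 35 GB)
A10 (416 GB) → tape 6 (remaining 384 GB)
A11 (202 GB) → tape 4 (remaining 7 GB)
A12 (125 GB) → tape 1 (remaining 25 GB)
A13 (143 GB) → tape 6 (remaining 241 GB)
A14 (179 GB) → tape 6 (remaining 62 GB)
A15 (487 GB) → tape 7 (remaining 313 GB)
A16 (427 GB) → tape 8 (remaining 373 GB)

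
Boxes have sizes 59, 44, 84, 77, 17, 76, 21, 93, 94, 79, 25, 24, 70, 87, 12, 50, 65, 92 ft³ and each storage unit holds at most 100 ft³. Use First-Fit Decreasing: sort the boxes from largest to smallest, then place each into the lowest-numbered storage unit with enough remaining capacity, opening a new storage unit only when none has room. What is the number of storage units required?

Sorted descending: 94, 93, 92, 87, 84, 79, 77, 76, 70, 65, 59, 50, 44, 25, 24, 21, 17, 12.
94 ft³ → storage unit 1 (remaining 6 ft³)
93 ft³ → storage unit 2 (remaining 7 ft³)
92 ft³ → storage unit 3 (remaining 8 ft³)
87 ft³ → storage unit 4 (remaining 13 ft³)
84 ft³ → storage unit 5 (remaining 16 ft³)
79 ft³ → storage unit 6 (remaining 21 ft³)
77 ft³ → storage unit 7 (remaining 23 ft³)
76 ft³ → storage unit 8 (remaining 24 ft³)
70 ft³ → storage unit 9 (remaining 30 ft³)
65 ft³ → storage unit 10 (remaining 35 ft³)
59 ft³ → storage unit 11 (remaining 41 ft³)
50 ft³ → storage unit 12 (remaining 50 ft³)
44 ft³ → storage unit 12 (remaining 6 ft³)
25 ft³ → storage unit 9 (remaining 5 ft³)
24 ft³ → storage unit 8 (remaining 0 ft³)
21 ft³ → storage unit 6 (remaining 0 ft³)
17 ft³ → storage unit 7 (remaining 6 ft³)
12 ft³ → storage unit 4 (remaining 1 ft³)

12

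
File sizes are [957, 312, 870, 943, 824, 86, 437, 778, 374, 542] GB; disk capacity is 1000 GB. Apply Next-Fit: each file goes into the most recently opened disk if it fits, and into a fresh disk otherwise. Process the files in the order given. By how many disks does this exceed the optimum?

1

Next-Fit: [957] [312] [870] [943] [824,86] [437] [778] [374,542] → 8 disks.
Total size 6123 GB; any packing needs at least ⌈6123/1000⌉ = 7 disks.
An optimal packing achieves that bound: [957] [943] [870,86] [824] [778] [542,437] [374,312] → 7 disks.
Excess: 8 − 7 = 1.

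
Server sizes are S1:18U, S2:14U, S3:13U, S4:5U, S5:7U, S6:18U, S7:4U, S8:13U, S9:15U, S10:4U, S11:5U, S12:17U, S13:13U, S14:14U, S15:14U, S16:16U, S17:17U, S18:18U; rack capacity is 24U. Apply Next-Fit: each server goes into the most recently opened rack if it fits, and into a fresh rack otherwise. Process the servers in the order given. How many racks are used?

rack 1: place S1 (18U), 6U left
rack 2: place S2 (14U), 10U left
rack 3: place S3 (13U), 11U left
rack 3: place S4 (5U), 6U left
rack 4: place S5 (7U), 17U left
rack 5: place S6 (18U), 6U left
rack 5: place S7 (4U), 2U left
rack 6: place S8 (13U), 11U left
rack 7: place S9 (15U), 9U left
rack 7: place S10 (4U), 5U left
rack 7: place S11 (5U), 0U left
rack 8: place S12 (17U), 7U left
rack 9: place S13 (13U), 11U left
rack 10: place S14 (14U), 10U left
rack 11: place S15 (14U), 10U left
rack 12: place S16 (16U), 8U left
rack 13: place S17 (17U), 7U left
rack 14: place S18 (18U), 6U left

14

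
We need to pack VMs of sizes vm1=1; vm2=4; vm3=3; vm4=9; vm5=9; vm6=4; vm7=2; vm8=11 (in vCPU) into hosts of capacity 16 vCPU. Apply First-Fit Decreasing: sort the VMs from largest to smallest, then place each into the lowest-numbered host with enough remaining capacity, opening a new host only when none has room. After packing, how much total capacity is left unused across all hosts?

Sorted descending: 11, 9, 9, 4, 4, 3, 2, 1.
11 vCPU → host 1 (remaining 5 vCPU)
9 vCPU → host 2 (remaining 7 vCPU)
9 vCPU → host 3 (remaining 7 vCPU)
4 vCPU → host 1 (remaining 1 vCPU)
4 vCPU → host 2 (remaining 3 vCPU)
3 vCPU → host 2 (remaining 0 vCPU)
2 vCPU → host 3 (remaining 5 vCPU)
1 vCPU → host 1 (remaining 0 vCPU)
3 hosts × 16 vCPU = 48 vCPU; used 43 vCPU; unused 5 vCPU.

5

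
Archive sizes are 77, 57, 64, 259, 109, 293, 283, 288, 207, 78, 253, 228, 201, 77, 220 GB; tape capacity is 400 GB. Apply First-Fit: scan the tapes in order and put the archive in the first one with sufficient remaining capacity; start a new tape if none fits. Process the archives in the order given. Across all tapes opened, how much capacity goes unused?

Put 77 GB in tape 1; 323 GB remain.
Put 57 GB in tape 1; 266 GB remain.
Put 64 GB in tape 1; 202 GB remain.
Put 259 GB in tape 2; 141 GB remain.
Put 109 GB in tape 1; 93 GB remain.
Put 293 GB in tape 3; 107 GB remain.
Put 283 GB in tape 4; 117 GB remain.
Put 288 GB in tape 5; 112 GB remain.
Put 207 GB in tape 6; 193 GB remain.
Put 78 GB in tape 1; 15 GB remain.
Put 253 GB in tape 7; 147 GB remain.
Put 228 GB in tape 8; 172 GB remain.
Put 201 GB in tape 9; 199 GB remain.
Put 77 GB in tape 2; 64 GB remain.
Put 220 GB in tape 10; 180 GB remain.
10 tapes × 400 GB = 4000 GB; used 2694 GB; unused 1306 GB.

1306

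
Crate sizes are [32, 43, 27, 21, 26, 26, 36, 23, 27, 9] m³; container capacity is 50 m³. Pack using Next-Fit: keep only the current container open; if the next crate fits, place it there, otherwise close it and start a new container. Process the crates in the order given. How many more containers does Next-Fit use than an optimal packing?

1

Next-Fit: [32] [43] [27,21] [26] [26] [36] [23,27] [9] → 8 containers.
7 crates exceed 25 m³ (half the capacity), and no two of those can share a container, so at least 7 containers are needed.
An optimal packing achieves that bound: [43] [36,9] [32] [27,23] [27,21] [26] [26] → 7 containers.
Excess: 8 − 7 = 1.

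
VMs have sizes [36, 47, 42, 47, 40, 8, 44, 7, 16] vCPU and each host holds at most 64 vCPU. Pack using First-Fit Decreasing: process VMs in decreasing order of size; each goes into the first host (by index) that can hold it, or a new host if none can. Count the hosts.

Sorted descending: 47, 47, 44, 42, 40, 36, 16, 8, 7.
47 vCPU → host 1 (remaining 17 vCPU)
47 vCPU → host 2 (remaining 17 vCPU)
44 vCPU → host 3 (remaining 20 vCPU)
42 vCPU → host 4 (remaining 22 vCPU)
40 vCPU → host 5 (remaining 24 vCPU)
36 vCPU → host 6 (remaining 28 vCPU)
16 vCPU → host 1 (remaining 1 vCPU)
8 vCPU → host 2 (remaining 9 vCPU)
7 vCPU → host 2 (remaining 2 vCPU)

6 hosts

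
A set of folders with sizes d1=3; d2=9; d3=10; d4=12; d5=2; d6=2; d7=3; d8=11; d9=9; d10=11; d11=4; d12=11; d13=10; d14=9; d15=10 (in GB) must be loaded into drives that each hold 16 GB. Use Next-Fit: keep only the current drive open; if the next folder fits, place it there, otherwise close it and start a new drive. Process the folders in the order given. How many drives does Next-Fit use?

10 drives

d1 (3 GB) → drive 1 (remaining 13 GB)
d2 (9 GB) → drive 1 (remaining 4 GB)
d3 (10 GB) → drive 2 (remaining 6 GB)
d4 (12 GB) → drive 3 (remaining 4 GB)
d5 (2 GB) → drive 3 (remaining 2 GB)
d6 (2 GB) → drive 3 (remaining 0 GB)
d7 (3 GB) → drive 4 (remaining 13 GB)
d8 (11 GB) → drive 4 (remaining 2 GB)
d9 (9 GB) → drive 5 (remaining 7 GB)
d10 (11 GB) → drive 6 (remaining 5 GB)
d11 (4 GB) → drive 6 (remaining 1 GB)
d12 (11 GB) → drive 7 (remaining 5 GB)
d13 (10 GB) → drive 8 (remaining 6 GB)
d14 (9 GB) → drive 9 (remaining 7 GB)
d15 (10 GB) → drive 10 (remaining 6 GB)
Final drives: [3,9] [10] [12,2,2] [3,11] [9] [11,4] [11] [10] [9] [10].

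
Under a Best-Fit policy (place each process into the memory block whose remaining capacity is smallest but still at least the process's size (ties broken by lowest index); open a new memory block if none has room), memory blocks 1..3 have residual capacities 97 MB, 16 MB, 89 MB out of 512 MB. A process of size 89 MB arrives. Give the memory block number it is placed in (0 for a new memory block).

3

Memory blocks with room: memory block 1 (97 MB), memory block 3 (89 MB).
Tightest fit is memory block 3 with 89 MB free.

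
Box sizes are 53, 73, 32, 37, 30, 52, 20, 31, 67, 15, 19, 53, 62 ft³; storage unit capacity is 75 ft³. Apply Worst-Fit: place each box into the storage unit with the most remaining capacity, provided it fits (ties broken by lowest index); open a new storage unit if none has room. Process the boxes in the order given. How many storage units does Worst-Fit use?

storage unit 1: place 53 ft³, 22 ft³ left
storage unit 2: place 73 ft³, 2 ft³ left
storage unit 3: place 32 ft³, 43 ft³ left
storage unit 3: place 37 ft³, 6 ft³ left
storage unit 4: place 30 ft³, 45 ft³ left
storage unit 5: place 52 ft³, 23 ft³ left
storage unit 4: place 20 ft³, 25 ft³ left
storage unit 6: place 31 ft³, 44 ft³ left
storage unit 7: place 67 ft³, 8 ft³ left
storage unit 6: place 15 ft³, 29 ft³ left
storage unit 6: place 19 ft³, 10 ft³ left
storage unit 8: place 53 ft³, 22 ft³ left
storage unit 9: place 62 ft³, 13 ft³ left
Final storage units: [53] [73] [32,37] [30,20] [52] [31,15,19] [67] [53] [62].

9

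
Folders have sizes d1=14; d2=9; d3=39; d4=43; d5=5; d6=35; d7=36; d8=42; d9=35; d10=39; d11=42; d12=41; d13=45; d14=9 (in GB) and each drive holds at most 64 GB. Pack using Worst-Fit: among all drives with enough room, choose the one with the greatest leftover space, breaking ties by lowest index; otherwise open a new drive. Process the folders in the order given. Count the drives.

drive 1: place d1 (14 GB), 50 GB left
drive 1: place d2 (9 GB), 41 GB left
drive 1: place d3 (39 GB), 2 GB left
drive 2: place d4 (43 GB), 21 GB left
drive 2: place d5 (5 GB), 16 GB left
drive 3: place d6 (35 GB), 29 GB left
drive 4: place d7 (36 GB), 28 GB left
drive 5: place d8 (42 GB), 22 GB left
drive 6: place d9 (35 GB), 29 GB left
drive 7: place d10 (39 GB), 25 GB left
drive 8: place d11 (42 GB), 22 GB left
drive 9: place d12 (41 GB), 23 GB left
drive 10: place d13 (45 GB), 19 GB left
drive 3: place d14 (9 GB), 20 GB left
Final drives: [14,9,39] [43,5] [35,9] [36] [42] [35] [39] [42] [41] [45].

10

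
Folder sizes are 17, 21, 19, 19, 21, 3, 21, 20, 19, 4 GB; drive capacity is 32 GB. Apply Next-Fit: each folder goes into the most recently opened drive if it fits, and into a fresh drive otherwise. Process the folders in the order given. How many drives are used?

8

Put 17 GB in drive 1; 15 GB remain.
Put 21 GB in drive 2; 11 GB remain.
Put 19 GB in drive 3; 13 GB remain.
Put 19 GB in drive 4; 13 GB remain.
Put 21 GB in drive 5; 11 GB remain.
Put 3 GB in drive 5; 8 GB remain.
Put 21 GB in drive 6; 11 GB remain.
Put 20 GB in drive 7; 12 GB remain.
Put 19 GB in drive 8; 13 GB remain.
Put 4 GB in drive 8; 9 GB remain.
Final drives: [17] [21] [19] [19] [21,3] [21] [20] [19,4].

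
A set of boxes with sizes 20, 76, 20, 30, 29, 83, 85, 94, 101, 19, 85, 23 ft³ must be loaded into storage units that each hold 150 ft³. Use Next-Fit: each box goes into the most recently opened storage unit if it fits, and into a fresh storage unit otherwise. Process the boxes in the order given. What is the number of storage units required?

6

Put 20 ft³ in storage unit 1; 130 ft³ remain.
Put 76 ft³ in storage unit 1; 54 ft³ remain.
Put 20 ft³ in storage unit 1; 34 ft³ remain.
Put 30 ft³ in storage unit 1; 4 ft³ remain.
Put 29 ft³ in storage unit 2; 121 ft³ remain.
Put 83 ft³ in storage unit 2; 38 ft³ remain.
Put 85 ft³ in storage unit 3; 65 ft³ remain.
Put 94 ft³ in storage unit 4; 56 ft³ remain.
Put 101 ft³ in storage unit 5; 49 ft³ remain.
Put 19 ft³ in storage unit 5; 30 ft³ remain.
Put 85 ft³ in storage unit 6; 65 ft³ remain.
Put 23 ft³ in storage unit 6; 42 ft³ remain.
Final storage units: [20,76,20,30] [29,83] [85] [94] [101,19] [85,23].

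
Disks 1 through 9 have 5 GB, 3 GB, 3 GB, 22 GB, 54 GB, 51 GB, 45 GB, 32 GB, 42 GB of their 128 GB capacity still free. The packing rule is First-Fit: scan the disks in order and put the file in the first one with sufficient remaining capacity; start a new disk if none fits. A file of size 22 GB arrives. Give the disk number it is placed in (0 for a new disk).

4

Disks with room: disk 4 (22 GB), disk 5 (54 GB), disk 6 (51 GB), disk 7 (45 GB), disk 8 (32 GB), disk 9 (42 GB).
The first with room is disk 4.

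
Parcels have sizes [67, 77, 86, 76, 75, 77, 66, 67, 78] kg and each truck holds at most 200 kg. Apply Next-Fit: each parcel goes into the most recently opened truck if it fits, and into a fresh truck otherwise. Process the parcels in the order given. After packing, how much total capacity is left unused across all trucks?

331

Put 67 kg in truck 1; 133 kg remain.
Put 77 kg in truck 1; 56 kg remain.
Put 86 kg in truck 2; 114 kg remain.
Put 76 kg in truck 2; 38 kg remain.
Put 75 kg in truck 3; 125 kg remain.
Put 77 kg in truck 3; 48 kg remain.
Put 66 kg in truck 4; 134 kg remain.
Put 67 kg in truck 4; 67 kg remain.
Put 78 kg in truck 5; 122 kg remain.
5 trucks × 200 kg = 1000 kg; used 669 kg; unused 331 kg.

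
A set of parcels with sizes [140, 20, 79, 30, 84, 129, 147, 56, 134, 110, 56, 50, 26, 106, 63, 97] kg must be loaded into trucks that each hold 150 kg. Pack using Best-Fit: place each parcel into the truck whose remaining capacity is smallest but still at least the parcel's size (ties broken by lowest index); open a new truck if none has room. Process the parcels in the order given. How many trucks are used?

truck 1: place 140 kg, 10 kg left
truck 2: place 20 kg, 130 kg left
truck 2: place 79 kg, 51 kg left
truck 2: place 30 kg, 21 kg left
truck 3: place 84 kg, 66 kg left
truck 4: place 129 kg, 21 kg left
truck 5: place 147 kg, 3 kg left
truck 3: place 56 kg, 10 kg left
truck 6: place 134 kg, 16 kg left
truck 7: place 110 kg, 40 kg left
truck 8: place 56 kg, 94 kg left
truck 8: place 50 kg, 44 kg left
truck 7: place 26 kg, 14 kg left
truck 9: place 106 kg, 44 kg left
truck 10: place 63 kg, 87 kg left
truck 11: place 97 kg, 53 kg left
Final trucks: [140] [20,79,30] [84,56] [129] [147] [134] [110,26] [56,50] [106] [63] [97].

11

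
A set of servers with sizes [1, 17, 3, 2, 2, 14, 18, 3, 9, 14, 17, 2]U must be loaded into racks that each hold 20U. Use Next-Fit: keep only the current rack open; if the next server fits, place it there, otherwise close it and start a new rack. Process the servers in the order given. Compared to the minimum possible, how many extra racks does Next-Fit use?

Next-Fit: [1,17] [3,2,2] [14] [18] [3,9] [14] [17,2] → 7 racks.
Total size 102U; any packing needs at least ⌈102/20⌉ = 6 racks.
An optimal packing achieves that bound: [18,2] [17,3] [17,3] [14,2,2,1] [14] [9] → 6 racks.
Excess: 7 − 6 = 1.

1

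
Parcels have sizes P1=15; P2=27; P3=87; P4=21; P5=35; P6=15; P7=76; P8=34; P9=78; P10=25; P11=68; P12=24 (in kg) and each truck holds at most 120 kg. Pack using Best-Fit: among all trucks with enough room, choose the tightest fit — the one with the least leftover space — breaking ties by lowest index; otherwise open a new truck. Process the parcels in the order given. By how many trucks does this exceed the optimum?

0

Best-Fit: [15,27,35,15,25] [87,21] [76,34] [78,24] [68] → 5 trucks.
Total size 505 kg; any packing needs at least ⌈505/120⌉ = 5 trucks.
So 5 is already optimal.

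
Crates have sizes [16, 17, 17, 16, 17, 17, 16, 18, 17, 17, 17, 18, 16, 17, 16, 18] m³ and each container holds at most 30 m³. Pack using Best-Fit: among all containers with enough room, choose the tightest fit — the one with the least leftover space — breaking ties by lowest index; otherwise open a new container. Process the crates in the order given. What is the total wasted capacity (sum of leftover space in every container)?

16 m³ → container 1 (remaining 14 m³)
17 m³ → container 2 (remaining 13 m³)
17 m³ → container 3 (remaining 13 m³)
16 m³ → container 4 (remaining 14 m³)
17 m³ → container 5 (remaining 13 m³)
17 m³ → container 6 (remaining 13 m³)
16 m³ → container 7 (remaining 14 m³)
18 m³ → container 8 (remaining 12 m³)
17 m³ → container 9 (remaining 13 m³)
17 m³ → container 10 (remaining 13 m³)
17 m³ → container 11 (remaining 13 m³)
18 m³ → container 12 (remaining 12 m³)
16 m³ → container 13 (remaining 14 m³)
17 m³ → container 14 (remaining 13 m³)
16 m³ → container 15 (remaining 14 m³)
18 m³ → container 16 (remaining 12 m³)
16 containers × 30 m³ = 480 m³; used 270 m³; unused 210 m³.

210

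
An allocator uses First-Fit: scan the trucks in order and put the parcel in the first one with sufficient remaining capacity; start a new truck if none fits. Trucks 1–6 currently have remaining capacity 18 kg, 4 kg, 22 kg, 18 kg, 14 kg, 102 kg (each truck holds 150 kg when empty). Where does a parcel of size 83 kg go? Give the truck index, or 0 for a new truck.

6

Trucks with room: truck 6 (102 kg).
The first with room is truck 6.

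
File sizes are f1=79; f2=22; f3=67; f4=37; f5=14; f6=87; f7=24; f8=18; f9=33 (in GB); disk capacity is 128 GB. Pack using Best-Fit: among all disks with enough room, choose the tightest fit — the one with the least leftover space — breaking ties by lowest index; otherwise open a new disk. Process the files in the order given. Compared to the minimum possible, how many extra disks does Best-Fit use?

Best-Fit: [79,22,24] [67,37,14] [87,18] [33] → 4 disks.
Total size 381 GB; any packing needs at least ⌈381/128⌉ = 3 disks.
An optimal packing achieves that bound: [87,22,18] [79,33,14] [67,37,24] → 3 disks.
Excess: 4 − 3 = 1.

1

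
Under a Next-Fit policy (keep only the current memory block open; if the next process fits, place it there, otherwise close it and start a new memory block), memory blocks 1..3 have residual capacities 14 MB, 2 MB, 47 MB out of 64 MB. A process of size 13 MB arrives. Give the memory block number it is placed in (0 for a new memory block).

3

Next-Fit only looks at memory block 3, which has 47 MB free.
13 MB fits there.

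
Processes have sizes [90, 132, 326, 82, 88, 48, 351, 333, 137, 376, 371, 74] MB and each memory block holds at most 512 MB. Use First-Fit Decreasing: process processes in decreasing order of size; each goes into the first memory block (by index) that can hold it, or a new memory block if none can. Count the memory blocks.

Sorted descending: 376, 371, 351, 333, 326, 137, 132, 90, 88, 82, 74, 48.
memory block 1: place 376 MB, 136 MB left
memory block 2: place 371 MB, 141 MB left
memory block 3: place 351 MB, 161 MB left
memory block 4: place 333 MB, 179 MB left
memory block 5: place 326 MB, 186 MB left
memory block 2: place 137 MB, 4 MB left
memory block 1: place 132 MB, 4 MB left
memory block 3: place 90 MB, 71 MB left
memory block 4: place 88 MB, 91 MB left
memory block 4: place 82 MB, 9 MB left
memory block 5: place 74 MB, 112 MB left
memory block 3: place 48 MB, 23 MB left

5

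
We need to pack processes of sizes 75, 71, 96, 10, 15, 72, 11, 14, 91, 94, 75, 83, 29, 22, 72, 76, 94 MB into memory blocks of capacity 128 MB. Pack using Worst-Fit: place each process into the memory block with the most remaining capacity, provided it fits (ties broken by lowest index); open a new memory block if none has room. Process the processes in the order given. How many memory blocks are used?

75 MB → memory block 1 (remaining 53 MB)
71 MB → memory block 2 (remaining 57 MB)
96 MB → memory block 3 (remaining 32 MB)
10 MB → memory block 2 (remaining 47 MB)
15 MB → memory block 1 (remaining 38 MB)
72 MB → memory block 4 (remaining 56 MB)
11 MB → memory block 4 (remaining 45 MB)
14 MB → memory block 2 (remaining 33 MB)
91 MB → memory block 5 (remaining 37 MB)
94 MB → memory block 6 (remaining 34 MB)
75 MB → memory block 7 (remaining 53 MB)
83 MB → memory block 8 (remaining 45 MB)
29 MB → memory block 7 (remaining 24 MB)
22 MB → memory block 4 (remaining 23 MB)
72 MB → memory block 9 (remaining 56 MB)
76 MB → memory block 10 (remaining 52 MB)
94 MB → memory block 11 (remaining 34 MB)
Final memory blocks: [75,15] [71,10,14] [96] [72,11,22] [91] [94] [75,29] [83] [72] [76] [94].

11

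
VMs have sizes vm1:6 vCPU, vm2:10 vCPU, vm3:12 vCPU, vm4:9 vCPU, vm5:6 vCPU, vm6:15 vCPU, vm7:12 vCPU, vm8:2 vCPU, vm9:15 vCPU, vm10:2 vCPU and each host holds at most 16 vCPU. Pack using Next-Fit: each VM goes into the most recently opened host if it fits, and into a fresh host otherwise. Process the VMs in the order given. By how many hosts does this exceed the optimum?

1

Next-Fit: [6,10] [12] [9,6] [15] [12,2] [15] [2] → 7 hosts.
Total size 89 vCPU; any packing needs at least ⌈89/16⌉ = 6 hosts.
An optimal packing achieves that bound: [15] [15] [12,2,2] [12] [10,6] [9,6] → 6 hosts.
Excess: 7 − 6 = 1.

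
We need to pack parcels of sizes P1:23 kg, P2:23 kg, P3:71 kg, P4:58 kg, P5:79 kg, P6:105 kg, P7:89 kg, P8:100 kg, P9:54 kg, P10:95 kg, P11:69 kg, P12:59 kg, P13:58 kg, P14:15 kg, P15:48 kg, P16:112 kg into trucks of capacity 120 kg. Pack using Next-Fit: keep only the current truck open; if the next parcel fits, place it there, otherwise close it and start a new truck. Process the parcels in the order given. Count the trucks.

Put P1 (23 kg) in truck 1; 97 kg remain.
Put P2 (23 kg) in truck 1; 74 kg remain.
Put P3 (71 kg) in truck 1; 3 kg remain.
Put P4 (58 kg) in truck 2; 62 kg remain.
Put P5 (79 kg) in truck 3; 41 kg remain.
Put P6 (105 kg) in truck 4; 15 kg remain.
Put P7 (89 kg) in truck 5; 31 kg remain.
Put P8 (100 kg) in truck 6; 20 kg remain.
Put P9 (54 kg) in truck 7; 66 kg remain.
Put P10 (95 kg) in truck 8; 25 kg remain.
Put P11 (69 kg) in truck 9; 51 kg remain.
Put P12 (59 kg) in truck 10; 61 kg remain.
Put P13 (58 kg) in truck 10; 3 kg remain.
Put P14 (15 kg) in truck 11; 105 kg remain.
Put P15 (48 kg) in truck 11; 57 kg remain.
Put P16 (112 kg) in truck 12; 8 kg remain.
Final trucks: [23,23,71] [58] [79] [105] [89] [100] [54] [95] [69] [59,58] [15,48] [112].

12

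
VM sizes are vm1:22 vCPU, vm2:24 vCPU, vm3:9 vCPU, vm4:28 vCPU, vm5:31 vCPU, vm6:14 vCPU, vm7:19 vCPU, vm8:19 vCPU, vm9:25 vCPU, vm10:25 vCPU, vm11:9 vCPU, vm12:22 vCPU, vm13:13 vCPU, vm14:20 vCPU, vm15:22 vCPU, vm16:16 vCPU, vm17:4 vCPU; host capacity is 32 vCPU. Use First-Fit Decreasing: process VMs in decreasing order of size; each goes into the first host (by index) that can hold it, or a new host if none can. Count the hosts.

12 hosts

Sorted descending: 31, 28, 25, 25, 24, 22, 22, 22, 20, 19, 19, 16, 14, 13, 9, 9, 4.
31 vCPU → host 1 (remaining 1 vCPU)
28 vCPU → host 2 (remaining 4 vCPU)
25 vCPU → host 3 (remaining 7 vCPU)
25 vCPU → host 4 (remaining 7 vCPU)
24 vCPU → host 5 (remaining 8 vCPU)
22 vCPU → host 6 (remaining 10 vCPU)
22 vCPU → host 7 (remaining 10 vCPU)
22 vCPU → host 8 (remaining 10 vCPU)
20 vCPU → host 9 (remaining 12 vCPU)
19 vCPU → host 10 (remaining 13 vCPU)
19 vCPU → host 11 (remaining 13 vCPU)
16 vCPU → host 12 (remaining 16 vCPU)
14 vCPU → host 12 (remaining 2 vCPU)
13 vCPU → host 10 (remaining 0 vCPU)
9 vCPU → host 6 (remaining 1 vCPU)
9 vCPU → host 7 (remaining 1 vCPU)
4 vCPU → host 2 (remaining 0 vCPU)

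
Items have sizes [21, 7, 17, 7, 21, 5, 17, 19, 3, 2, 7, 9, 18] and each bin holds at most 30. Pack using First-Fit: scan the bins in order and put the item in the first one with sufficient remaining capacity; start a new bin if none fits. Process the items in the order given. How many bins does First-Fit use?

bin 1: place 21, 9 left
bin 1: place 7, 2 left
bin 2: place 17, 13 left
bin 2: place 7, 6 left
bin 3: place 21, 9 left
bin 2: place 5, 1 left
bin 4: place 17, 13 left
bin 5: place 19, 11 left
bin 3: place 3, 6 left
bin 1: place 2, 0 left
bin 4: place 7, 6 left
bin 5: place 9, 2 left
bin 6: place 18, 12 left

6 bins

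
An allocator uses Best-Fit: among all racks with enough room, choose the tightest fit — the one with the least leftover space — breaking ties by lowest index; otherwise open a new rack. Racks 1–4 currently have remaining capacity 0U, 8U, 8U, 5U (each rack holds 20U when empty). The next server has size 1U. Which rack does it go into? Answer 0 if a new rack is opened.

Racks with room: rack 2 (8U), rack 3 (8U), rack 4 (5U).
Tightest fit is rack 4 with 5U free.

4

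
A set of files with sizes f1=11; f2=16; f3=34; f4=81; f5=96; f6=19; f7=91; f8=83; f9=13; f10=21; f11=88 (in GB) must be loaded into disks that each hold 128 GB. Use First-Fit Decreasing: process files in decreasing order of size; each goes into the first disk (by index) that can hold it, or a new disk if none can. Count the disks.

5 disks

Sorted descending: 96, 91, 88, 83, 81, 34, 21, 19, 16, 13, 11.
Put 96 GB in disk 1; 32 GB remain.
Put 91 GB in disk 2; 37 GB remain.
Put 88 GB in disk 3; 40 GB remain.
Put 83 GB in disk 4; 45 GB remain.
Put 81 GB in disk 5; 47 GB remain.
Put 34 GB in disk 2; 3 GB remain.
Put 21 GB in disk 1; 11 GB remain.
Put 19 GB in disk 3; 21 GB remain.
Put 16 GB in disk 3; 5 GB remain.
Put 13 GB in disk 4; 32 GB remain.
Put 11 GB in disk 1; 0 GB remain.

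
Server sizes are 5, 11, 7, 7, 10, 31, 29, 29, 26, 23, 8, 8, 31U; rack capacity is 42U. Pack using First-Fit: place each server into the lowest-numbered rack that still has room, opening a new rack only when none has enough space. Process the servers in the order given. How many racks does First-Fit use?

rack 1: place 5U, 37U left
rack 1: place 11U, 26U left
rack 1: place 7U, 19U left
rack 1: place 7U, 12U left
rack 1: place 10U, 2U left
rack 2: place 31U, 11U left
rack 3: place 29U, 13U left
rack 4: place 29U, 13U left
rack 5: place 26U, 16U left
rack 6: place 23U, 19U left
rack 2: place 8U, 3U left
rack 3: place 8U, 5U left
rack 7: place 31U, 11U left
Final racks: [5,11,7,7,10] [31,8] [29,8] [29] [26] [23] [31].

7 racks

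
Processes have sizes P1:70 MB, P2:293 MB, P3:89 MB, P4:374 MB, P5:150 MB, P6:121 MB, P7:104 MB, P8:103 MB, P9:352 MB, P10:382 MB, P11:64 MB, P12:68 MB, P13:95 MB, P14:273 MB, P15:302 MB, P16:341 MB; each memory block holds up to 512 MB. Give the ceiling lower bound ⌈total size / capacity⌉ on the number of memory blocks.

7 memory blocks

Total size = 70 + 293 + 89 + 374 + 150 + 121 + 104 + 103 + 352 + 382 + 64 + 68 + 95 + 273 + 302 + 341 = 3181 MB.
⌈3181 / 512⌉ = 7.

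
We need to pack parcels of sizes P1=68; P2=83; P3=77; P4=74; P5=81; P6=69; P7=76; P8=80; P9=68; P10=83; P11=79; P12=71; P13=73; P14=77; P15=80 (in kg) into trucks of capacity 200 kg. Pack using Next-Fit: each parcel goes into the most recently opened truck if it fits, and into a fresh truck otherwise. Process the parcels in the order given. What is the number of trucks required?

8

P1 (68 kg) → truck 1 (remaining 132 kg)
P2 (83 kg) → truck 1 (remaining 49 kg)
P3 (77 kg) → truck 2 (remaining 123 kg)
P4 (74 kg) → truck 2 (remaining 49 kg)
P5 (81 kg) → truck 3 (remaining 119 kg)
P6 (69 kg) → truck 3 (remaining 50 kg)
P7 (76 kg) → truck 4 (remaining 124 kg)
P8 (80 kg) → truck 4 (remaining 44 kg)
P9 (68 kg) → truck 5 (remaining 132 kg)
P10 (83 kg) → truck 5 (remaining 49 kg)
P11 (79 kg) → truck 6 (remaining 121 kg)
P12 (71 kg) → truck 6 (remaining 50 kg)
P13 (73 kg) → truck 7 (remaining 127 kg)
P14 (77 kg) → truck 7 (remaining 50 kg)
P15 (80 kg) → truck 8 (remaining 120 kg)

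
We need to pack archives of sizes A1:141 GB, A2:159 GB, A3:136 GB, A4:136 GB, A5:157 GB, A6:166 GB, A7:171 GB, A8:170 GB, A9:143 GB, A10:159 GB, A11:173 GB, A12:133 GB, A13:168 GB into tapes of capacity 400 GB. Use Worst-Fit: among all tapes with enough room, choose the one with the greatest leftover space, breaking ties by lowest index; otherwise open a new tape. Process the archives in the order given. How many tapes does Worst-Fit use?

Put A1 (141 GB) in tape 1; 259 GB remain.
Put A2 (159 GB) in tape 1; 100 GB remain.
Put A3 (136 GB) in tape 2; 264 GB remain.
Put A4 (136 GB) in tape 2; 128 GB remain.
Put A5 (157 GB) in tape 3; 243 GB remain.
Put A6 (166 GB) in tape 3; 77 GB remain.
Put A7 (171 GB) in tape 4; 229 GB remain.
Put A8 (170 GB) in tape 4; 59 GB remain.
Put A9 (143 GB) in tape 5; 257 GB remain.
Put A10 (159 GB) in tape 5; 98 GB remain.
Put A11 (173 GB) in tape 6; 227 GB remain.
Put A12 (133 GB) in tape 6; 94 GB remain.
Put A13 (168 GB) in tape 7; 232 GB remain.

7 tapes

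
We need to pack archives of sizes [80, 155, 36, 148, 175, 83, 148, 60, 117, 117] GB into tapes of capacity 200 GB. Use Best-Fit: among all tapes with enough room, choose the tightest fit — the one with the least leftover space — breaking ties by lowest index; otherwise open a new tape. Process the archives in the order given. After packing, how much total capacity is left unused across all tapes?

281

Put 80 GB in tape 1; 120 GB remain.
Put 155 GB in tape 2; 45 GB remain.
Put 36 GB in tape 2; 9 GB remain.
Put 148 GB in tape 3; 52 GB remain.
Put 175 GB in tape 4; 25 GB remain.
Put 83 GB in tape 1; 37 GB remain.
Put 148 GB in tape 5; 52 GB remain.
Put 60 GB in tape 6; 140 GB remain.
Put 117 GB in tape 6; 23 GB remain.
Put 117 GB in tape 7; 83 GB remain.
7 tapes × 200 GB = 1400 GB; used 1119 GB; unused 281 GB.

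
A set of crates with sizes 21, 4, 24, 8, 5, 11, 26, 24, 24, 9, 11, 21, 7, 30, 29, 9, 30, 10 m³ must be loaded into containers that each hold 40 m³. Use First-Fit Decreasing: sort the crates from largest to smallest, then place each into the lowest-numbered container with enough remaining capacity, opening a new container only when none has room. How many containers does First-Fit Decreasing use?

Sorted descending: 30, 30, 29, 26, 24, 24, 24, 21, 21, 11, 11, 10, 9, 9, 8, 7, 5, 4.
Put 30 m³ in container 1; 10 m³ remain.
Put 30 m³ in container 2; 10 m³ remain.
Put 29 m³ in container 3; 11 m³ remain.
Put 26 m³ in container 4; 14 m³ remain.
Put 24 m³ in container 5; 16 m³ remain.
Put 24 m³ in container 6; 16 m³ remain.
Put 24 m³ in container 7; 16 m³ remain.
Put 21 m³ in container 8; 19 m³ remain.
Put 21 m³ in container 9; 19 m³ remain.
Put 11 m³ in container 3; 0 m³ remain.
Put 11 m³ in container 4; 3 m³ remain.
Put 10 m³ in container 1; 0 m³ remain.
Put 9 m³ in container 2; 1 m³ remain.
Put 9 m³ in container 5; 7 m³ remain.
Put 8 m³ in container 6; 8 m³ remain.
Put 7 m³ in container 5; 0 m³ remain.
Put 5 m³ in container 6; 3 m³ remain.
Put 4 m³ in container 7; 12 m³ remain.
Final containers: [30,10] [30,9] [29,11] [26,11] [24,9,7] [24,8,5] [24,4] [21] [21].

9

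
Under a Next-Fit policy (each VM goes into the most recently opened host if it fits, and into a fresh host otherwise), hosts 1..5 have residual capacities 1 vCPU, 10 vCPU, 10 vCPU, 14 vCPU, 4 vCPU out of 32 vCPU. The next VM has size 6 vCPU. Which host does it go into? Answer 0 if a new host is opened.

Next-Fit only looks at host 5, which has 4 vCPU free.
6 vCPU does not fit, so a new host is opened.

0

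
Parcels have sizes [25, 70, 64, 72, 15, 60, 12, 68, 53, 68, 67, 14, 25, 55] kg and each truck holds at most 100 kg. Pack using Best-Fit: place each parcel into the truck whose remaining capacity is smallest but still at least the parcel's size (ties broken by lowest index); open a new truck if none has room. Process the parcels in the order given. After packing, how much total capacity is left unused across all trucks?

232

25 kg → truck 1 (remaining 75 kg)
70 kg → truck 1 (remaining 5 kg)
64 kg → truck 2 (remaining 36 kg)
72 kg → truck 3 (remaining 28 kg)
15 kg → truck 3 (remaining 13 kg)
60 kg → truck 4 (remaining 40 kg)
12 kg → truck 3 (remaining 1 kg)
68 kg → truck 5 (remaining 32 kg)
53 kg → truck 6 (remaining 47 kg)
68 kg → truck 7 (remaining 32 kg)
67 kg → truck 8 (remaining 33 kg)
14 kg → truck 5 (remaining 18 kg)
25 kg → truck 7 (remaining 7 kg)
55 kg → truck 9 (remaining 45 kg)
9 trucks × 100 kg = 900 kg; used 668 kg; unused 232 kg.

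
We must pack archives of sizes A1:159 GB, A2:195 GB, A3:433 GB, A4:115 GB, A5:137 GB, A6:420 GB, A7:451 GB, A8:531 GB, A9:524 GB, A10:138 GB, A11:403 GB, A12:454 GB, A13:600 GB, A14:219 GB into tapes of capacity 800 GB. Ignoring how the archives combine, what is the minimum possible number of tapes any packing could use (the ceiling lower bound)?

Total size = 159 + 195 + 433 + 115 + 137 + 420 + 451 + 531 + 524 + 138 + 403 + 454 + 600 + 219 = 4779 GB.
⌈4779 / 800⌉ = 6.

6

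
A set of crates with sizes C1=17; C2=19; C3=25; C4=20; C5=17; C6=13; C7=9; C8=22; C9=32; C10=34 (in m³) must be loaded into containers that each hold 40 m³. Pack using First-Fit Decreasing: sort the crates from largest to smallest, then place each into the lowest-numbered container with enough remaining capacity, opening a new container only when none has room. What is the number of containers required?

Sorted descending: 34, 32, 25, 22, 20, 19, 17, 17, 13, 9.
container 1: place 34 m³, 6 m³ left
container 2: place 32 m³, 8 m³ left
container 3: place 25 m³, 15 m³ left
container 4: place 22 m³, 18 m³ left
container 5: place 20 m³, 20 m³ left
container 5: place 19 m³, 1 m³ left
container 4: place 17 m³, 1 m³ left
container 6: place 17 m³, 23 m³ left
container 3: place 13 m³, 2 m³ left
container 6: place 9 m³, 14 m³ left
Final containers: [34] [32] [25,13] [22,17] [20,19] [17,9].

6 containers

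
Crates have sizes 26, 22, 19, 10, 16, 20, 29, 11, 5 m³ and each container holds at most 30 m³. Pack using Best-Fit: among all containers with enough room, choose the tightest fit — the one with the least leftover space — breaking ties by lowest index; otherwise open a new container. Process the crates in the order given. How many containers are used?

container 1: place 26 m³, 4 m³ left
container 2: place 22 m³, 8 m³ left
container 3: place 19 m³, 11 m³ left
container 3: place 10 m³, 1 m³ left
container 4: place 16 m³, 14 m³ left
container 5: place 20 m³, 10 m³ left
container 6: place 29 m³, 1 m³ left
container 4: place 11 m³, 3 m³ left
container 2: place 5 m³, 3 m³ left
Final containers: [26] [22,5] [19,10] [16,11] [20] [29].

6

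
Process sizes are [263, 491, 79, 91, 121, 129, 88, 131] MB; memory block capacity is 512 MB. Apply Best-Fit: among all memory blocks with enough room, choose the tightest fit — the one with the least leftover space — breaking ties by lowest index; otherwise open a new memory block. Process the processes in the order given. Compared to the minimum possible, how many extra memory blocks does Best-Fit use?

0

Best-Fit: [263,79,91] [491] [121,129,88,131] → 3 memory blocks.
Total size 1393 MB; any packing needs at least ⌈1393/512⌉ = 3 memory blocks.
So 3 is already optimal.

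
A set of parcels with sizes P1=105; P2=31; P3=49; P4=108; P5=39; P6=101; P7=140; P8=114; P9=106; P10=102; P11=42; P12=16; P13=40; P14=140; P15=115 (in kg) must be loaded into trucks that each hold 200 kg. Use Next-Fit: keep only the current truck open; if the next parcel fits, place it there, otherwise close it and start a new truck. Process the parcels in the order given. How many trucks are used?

9

P1 (105 kg) → truck 1 (remaining 95 kg)
P2 (31 kg) → truck 1 (remaining 64 kg)
P3 (49 kg) → truck 1 (remaining 15 kg)
P4 (108 kg) → truck 2 (remaining 92 kg)
P5 (39 kg) → truck 2 (remaining 53 kg)
P6 (101 kg) → truck 3 (remaining 99 kg)
P7 (140 kg) → truck 4 (remaining 60 kg)
P8 (114 kg) → truck 5 (remaining 86 kg)
P9 (106 kg) → truck 6 (remaining 94 kg)
P10 (102 kg) → truck 7 (remaining 98 kg)
P11 (42 kg) → truck 7 (remaining 56 kg)
P12 (16 kg) → truck 7 (remaining 40 kg)
P13 (40 kg) → truck 7 (remaining 0 kg)
P14 (140 kg) → truck 8 (remaining 60 kg)
P15 (115 kg) → truck 9 (remaining 85 kg)
Final trucks: [105,31,49] [108,39] [101] [140] [114] [106] [102,42,16,40] [140] [115].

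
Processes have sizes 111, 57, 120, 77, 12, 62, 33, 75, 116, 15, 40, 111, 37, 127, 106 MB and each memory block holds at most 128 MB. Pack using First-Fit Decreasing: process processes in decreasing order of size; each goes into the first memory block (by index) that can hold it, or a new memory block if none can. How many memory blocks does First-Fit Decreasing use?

Sorted descending: 127, 120, 116, 111, 111, 106, 77, 75, 62, 57, 40, 37, 33, 15, 12.
127 MB → memory block 1 (remaining 1 MB)
120 MB → memory block 2 (remaining 8 MB)
116 MB → memory block 3 (remaining 12 MB)
111 MB → memory block 4 (remaining 17 MB)
111 MB → memory block 5 (remaining 17 MB)
106 MB → memory block 6 (remaining 22 MB)
77 MB → memory block 7 (remaining 51 MB)
75 MB → memory block 8 (remaining 53 MB)
62 MB → memory block 9 (remaining 66 MB)
57 MB → memory block 9 (remaining 9 MB)
40 MB → memory block 7 (remaining 11 MB)
37 MB → memory block 8 (remaining 16 MB)
33 MB → memory block 10 (remaining 95 MB)
15 MB → memory block 4 (remaining 2 MB)
12 MB → memory block 3 (remaining 0 MB)

10 memory blocks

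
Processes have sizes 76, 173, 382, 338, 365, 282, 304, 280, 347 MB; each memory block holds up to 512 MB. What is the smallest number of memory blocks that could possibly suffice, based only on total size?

Total size = 76 + 173 + 382 + 338 + 365 + 282 + 304 + 280 + 347 = 2547 MB.
⌈2547 / 512⌉ = 5.

5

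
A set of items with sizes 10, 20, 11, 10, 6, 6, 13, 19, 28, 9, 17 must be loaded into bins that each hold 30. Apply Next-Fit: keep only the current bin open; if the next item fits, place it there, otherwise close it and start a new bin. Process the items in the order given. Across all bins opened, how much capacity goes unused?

10 → bin 1 (remaining 20)
20 → bin 1 (remaining 0)
11 → bin 2 (remaining 19)
10 → bin 2 (remaining 9)
6 → bin 2 (remaining 3)
6 → bin 3 (remaining 24)
13 → bin 3 (remaining 11)
19 → bin 4 (remaining 11)
28 → bin 5 (remaining 2)
9 → bin 6 (remaining 21)
17 → bin 6 (remaining 4)
6 bins × 30 = 180; used 149; unused 31.

31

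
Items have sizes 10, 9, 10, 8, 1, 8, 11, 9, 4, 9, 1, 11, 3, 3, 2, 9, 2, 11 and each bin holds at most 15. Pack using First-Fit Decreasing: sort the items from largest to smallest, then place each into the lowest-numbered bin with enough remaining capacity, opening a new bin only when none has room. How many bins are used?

11 bins

Sorted descending: 11, 11, 11, 10, 10, 9, 9, 9, 9, 8, 8, 4, 3, 3, 2, 2, 1, 1.
bin 1: place 11, 4 left
bin 2: place 11, 4 left
bin 3: place 11, 4 left
bin 4: place 10, 5 left
bin 5: place 10, 5 left
bin 6: place 9, 6 left
bin 7: place 9, 6 left
bin 8: place 9, 6 left
bin 9: place 9, 6 left
bin 10: place 8, 7 left
bin 11: place 8, 7 left
bin 1: place 4, 0 left
bin 2: place 3, 1 left
bin 3: place 3, 1 left
bin 4: place 2, 3 left
bin 4: place 2, 1 left
bin 2: place 1, 0 left
bin 3: place 1, 0 left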